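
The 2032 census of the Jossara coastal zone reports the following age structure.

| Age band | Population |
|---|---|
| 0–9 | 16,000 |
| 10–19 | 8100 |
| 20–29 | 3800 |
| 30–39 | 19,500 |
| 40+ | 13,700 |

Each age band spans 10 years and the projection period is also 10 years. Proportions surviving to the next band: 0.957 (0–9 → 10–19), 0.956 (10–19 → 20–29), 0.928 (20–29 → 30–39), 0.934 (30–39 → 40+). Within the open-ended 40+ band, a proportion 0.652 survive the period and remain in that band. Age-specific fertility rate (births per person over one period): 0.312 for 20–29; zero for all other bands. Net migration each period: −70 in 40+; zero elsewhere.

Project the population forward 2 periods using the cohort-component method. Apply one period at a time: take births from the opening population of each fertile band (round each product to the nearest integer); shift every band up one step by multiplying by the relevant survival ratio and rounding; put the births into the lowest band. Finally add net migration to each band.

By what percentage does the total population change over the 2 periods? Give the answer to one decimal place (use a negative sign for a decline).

-24.3

Call the groups 1 to 5, youngest first.
[period 1]
Births: 3800 × 0.312 = 1186
Group 2: 16000 × 0.957 = 15312
Group 3: 8100 × 0.956 = 7744
Group 4: 3800 × 0.928 = 3526
Group 5: 19500 × 0.934 + 13700 × 0.652 = 18213 + 8932 = 27145
Net migration: Group 5 − 70 → 27075
Giving 1186 / 15312 / 7744 / 3526 / 27075.
[period 2]
Births: 7744 × 0.312 = 2416
Group 2: 1186 × 0.957 = 1135
Group 3: 15312 × 0.956 = 14638
Group 4: 7744 × 0.928 = 7186
Group 5: 3526 × 0.934 + 27075 × 0.652 = 3293 + 17653 = 20946
Net migration: Group 5 − 70 → 20876
Giving 2416 / 1135 / 14638 / 7186 / 20876.
Total: 61100 → 46251; change = -14849; percentage change = -24.3%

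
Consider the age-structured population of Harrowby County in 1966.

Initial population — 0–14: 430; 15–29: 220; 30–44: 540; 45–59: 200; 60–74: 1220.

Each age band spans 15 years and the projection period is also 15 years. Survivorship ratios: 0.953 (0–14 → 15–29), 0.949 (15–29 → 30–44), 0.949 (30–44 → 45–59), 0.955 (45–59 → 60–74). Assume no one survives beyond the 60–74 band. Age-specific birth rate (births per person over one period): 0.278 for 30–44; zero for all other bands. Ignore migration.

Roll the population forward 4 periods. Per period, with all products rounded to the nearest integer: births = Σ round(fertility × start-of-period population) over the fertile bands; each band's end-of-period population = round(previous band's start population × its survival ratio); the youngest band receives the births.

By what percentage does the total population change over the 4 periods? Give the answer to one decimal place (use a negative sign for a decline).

Numbering the bands 1..5 from youngest to oldest:
After projecting period 1:
Births: 540 × 0.278 = 150
Band 2: 430 × 0.953 = 410
Band 3: 220 × 0.949 = 209
Band 4: 540 × 0.949 = 512
Band 5: 200 × 0.955 = 191
Giving 150 / 410 / 209 / 512 / 191.
After projecting period 2:
Births: 209 × 0.278 = 58
Band 2: 150 × 0.953 = 143
Band 3: 410 × 0.949 = 389
Band 4: 209 × 0.949 = 198
Band 5: 512 × 0.955 = 489
Giving 58 / 143 / 389 / 198 / 489.
After projecting period 3:
Births: 389 × 0.278 = 108
Band 2: 58 × 0.953 = 55
Band 3: 143 × 0.949 = 136
Band 4: 389 × 0.949 = 369
Band 5: 198 × 0.955 = 189
Giving 108 / 55 / 136 / 369 / 189.
After projecting period 4:
Births: 136 × 0.278 = 38
Band 2: 108 × 0.953 = 103
Band 3: 55 × 0.949 = 52
Band 4: 136 × 0.949 = 129
Band 5: 369 × 0.955 = 352
Giving 38 / 103 / 52 / 129 / 352.
Total: 2610 → 674; change = -1936; percentage change = -74.2%

-74.2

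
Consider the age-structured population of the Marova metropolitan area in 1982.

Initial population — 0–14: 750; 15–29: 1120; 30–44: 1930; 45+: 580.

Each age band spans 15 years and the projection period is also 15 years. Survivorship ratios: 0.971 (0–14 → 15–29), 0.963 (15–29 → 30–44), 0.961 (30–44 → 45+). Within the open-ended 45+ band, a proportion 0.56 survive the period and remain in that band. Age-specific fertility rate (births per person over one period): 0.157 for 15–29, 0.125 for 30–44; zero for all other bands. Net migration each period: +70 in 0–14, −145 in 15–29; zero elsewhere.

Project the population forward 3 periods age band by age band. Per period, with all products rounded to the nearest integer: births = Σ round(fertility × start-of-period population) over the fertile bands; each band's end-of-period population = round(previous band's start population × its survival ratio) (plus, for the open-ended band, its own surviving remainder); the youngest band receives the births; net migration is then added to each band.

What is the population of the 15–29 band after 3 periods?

Let band 1 be 0–14 through band 4 = 45+.
— Period 1 —
Births: 1120 × 0.157 = 176, 1930 × 0.125 = 241 — total 417
Band 2: 750 × 0.971 = 728
Band 3: 1120 × 0.963 = 1079
Band 4: 1930 × 0.961 + 580 × 0.56 = 1855 + 325 = 2180
Net migration: Band 1 + 70 → 487; Band 2 − 145 → 583
Population now: 0–14=487, 15–29=583, 30–44=1079, 45+=2180
— Period 2 —
Births: 583 × 0.157 = 92, 1079 × 0.125 = 135 — total 227
Band 2: 487 × 0.971 = 473
Band 3: 583 × 0.963 = 561
Band 4: 1079 × 0.961 + 2180 × 0.56 = 1037 + 1221 = 2258
Net migration: Band 1 + 70 → 297; Band 2 − 145 → 328
Population now: 0–14=297, 15–29=328, 30–44=561, 45+=2258
— Period 3 —
Births: 328 × 0.157 = 51, 561 × 0.125 = 70 — total 121
Band 2: 297 × 0.971 = 288
Band 3: 328 × 0.963 = 316
Band 4: 561 × 0.961 + 2258 × 0.56 = 539 + 1264 = 1803
Net migration: Band 1 + 70 → 191; Band 2 − 145 → 143
Population now: 0–14=191, 15–29=143, 30–44=316, 45+=1803

143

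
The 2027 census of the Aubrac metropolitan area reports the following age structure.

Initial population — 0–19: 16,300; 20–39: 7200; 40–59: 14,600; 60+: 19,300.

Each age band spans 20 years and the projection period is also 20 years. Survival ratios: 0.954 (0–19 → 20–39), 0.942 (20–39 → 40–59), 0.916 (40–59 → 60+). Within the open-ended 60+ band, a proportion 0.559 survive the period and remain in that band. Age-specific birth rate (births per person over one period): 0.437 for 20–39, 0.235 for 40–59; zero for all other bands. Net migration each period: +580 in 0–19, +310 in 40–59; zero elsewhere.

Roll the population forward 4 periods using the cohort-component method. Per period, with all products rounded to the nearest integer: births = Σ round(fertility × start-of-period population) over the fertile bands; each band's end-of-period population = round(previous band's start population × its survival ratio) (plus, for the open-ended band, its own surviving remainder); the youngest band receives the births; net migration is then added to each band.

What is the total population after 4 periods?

41209

— Period 1 —
Births: 7200 × 0.437 = 3146  |  14600 × 0.235 = 3431 → 6577
20–39: 16300 × 0.954 = 15550
40–59: 7200 × 0.942 = 6782
60+: 14600 × 0.916 + 19300 × 0.559 = 13374 + 10789 = 24163
Net migration: 0–19 + 580 → 7157; 40–59 + 310 → 7092
Giving 7157 / 15550 / 7092 / 24163.
— Period 2 —
Births: 15550 × 0.437 = 6795  |  7092 × 0.235 = 1667 → 8462
20–39: 7157 × 0.954 = 6828
40–59: 15550 × 0.942 = 14648
60+: 7092 × 0.916 + 24163 × 0.559 = 6496 + 13507 = 20003
Net migration: 0–19 + 580 → 9042; 40–59 + 310 → 14958
Giving 9042 / 6828 / 14958 / 20003.
— Period 3 —
Births: 6828 × 0.437 = 2984  |  14958 × 0.235 = 3515 → 6499
20–39: 9042 × 0.954 = 8626
40–59: 6828 × 0.942 = 6432
60+: 14958 × 0.916 + 20003 × 0.559 = 13702 + 11182 = 24884
Net migration: 0–19 + 580 → 7079; 40–59 + 310 → 6742
Giving 7079 / 8626 / 6742 / 24884.
— Period 4 —
Births: 8626 × 0.437 = 3770  |  6742 × 0.235 = 1584 → 5354
20–39: 7079 × 0.954 = 6753
40–59: 8626 × 0.942 = 8126
60+: 6742 × 0.916 + 24884 × 0.559 = 6176 + 13910 = 20086
Net migration: 0–19 + 580 → 5934; 40–59 + 310 → 8436
Giving 5934 / 6753 / 8436 / 20086.
Total after period 4: 5934 + 6753 + 8436 + 20086 = 41209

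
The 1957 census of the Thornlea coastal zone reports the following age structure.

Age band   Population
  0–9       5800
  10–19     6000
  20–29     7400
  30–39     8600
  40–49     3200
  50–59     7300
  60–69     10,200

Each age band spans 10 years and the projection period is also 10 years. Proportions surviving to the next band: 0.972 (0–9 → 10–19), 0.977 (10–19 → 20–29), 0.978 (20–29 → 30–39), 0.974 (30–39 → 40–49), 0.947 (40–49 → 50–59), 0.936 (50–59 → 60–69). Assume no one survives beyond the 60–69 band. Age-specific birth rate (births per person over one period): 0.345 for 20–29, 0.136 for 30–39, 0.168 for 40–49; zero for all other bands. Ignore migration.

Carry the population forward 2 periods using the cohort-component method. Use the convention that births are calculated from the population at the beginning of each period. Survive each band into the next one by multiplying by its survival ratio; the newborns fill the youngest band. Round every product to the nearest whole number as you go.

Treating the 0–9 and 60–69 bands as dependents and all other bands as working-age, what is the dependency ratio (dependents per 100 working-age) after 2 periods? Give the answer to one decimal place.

23.9

Let group 1 be 0–9 through group 7 = 60–69.
After projecting period 1:
Births: 7400 × 0.345 = 2553, 8600 × 0.136 = 1170, 3200 × 0.168 = 538 → 4261
Group 2: 5800 × 0.972 = 5638
Group 3: 6000 × 0.977 = 5862
Group 4: 7400 × 0.978 = 7237
Group 5: 8600 × 0.974 = 8376
Group 6: 3200 × 0.947 = 3030
Group 7: 7300 × 0.936 = 6833
End of period: [4261, 5638, 5862, 7237, 8376, 3030, 6833]
After projecting period 2:
Births: 5862 × 0.345 = 2022, 7237 × 0.136 = 984, 8376 × 0.168 = 1407 → 4413
Group 2: 4261 × 0.972 = 4142
Group 3: 5638 × 0.977 = 5508
Group 4: 5862 × 0.978 = 5733
Group 5: 7237 × 0.974 = 7049
Group 6: 8376 × 0.947 = 7932
Group 7: 3030 × 0.936 = 2836
End of period: [4413, 4142, 5508, 5733, 7049, 7932, 2836]
Dependents (band 0–9 + band 60–69) = 4413 + 2836 = 7249; working-age = 30364; ratio = 7249/30364 × 100 = 23.9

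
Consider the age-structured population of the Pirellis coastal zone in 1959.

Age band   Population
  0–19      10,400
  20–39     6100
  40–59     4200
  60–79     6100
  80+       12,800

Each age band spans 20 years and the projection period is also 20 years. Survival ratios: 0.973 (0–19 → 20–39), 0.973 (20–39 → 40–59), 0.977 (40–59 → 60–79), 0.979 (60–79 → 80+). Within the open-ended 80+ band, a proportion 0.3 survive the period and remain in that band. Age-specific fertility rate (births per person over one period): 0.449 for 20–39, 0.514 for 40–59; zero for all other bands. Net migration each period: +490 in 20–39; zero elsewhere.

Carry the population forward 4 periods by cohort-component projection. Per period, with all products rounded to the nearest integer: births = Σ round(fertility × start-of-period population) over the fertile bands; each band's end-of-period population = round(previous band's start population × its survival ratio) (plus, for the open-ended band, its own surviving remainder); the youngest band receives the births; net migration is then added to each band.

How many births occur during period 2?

7814

Numbering the bands 1..5 from youngest to oldest:
[period 1]
Births: 6100 * 0.449 = 2739  |  4200 * 0.514 = 2159 ⇒ total 4898
Band 2: 10400 * 0.973 = 10119
Band 3: 6100 * 0.973 = 5935
Band 4: 4200 * 0.977 = 4103
Band 5: 6100 * 0.979 + 12800 * 0.3 = 5972 + 3840 = 9812
Net migration: Band 2 + 490 → 10609
Giving 4898 / 10609 / 5935 / 4103 / 9812.
[period 2]
Births: 10609 * 0.449 = 4763  |  5935 * 0.514 = 3051 ⇒ total 7814
Band 2: 4898 * 0.973 = 4766
Band 3: 10609 * 0.973 = 10323
Band 4: 5935 * 0.977 = 5798
Band 5: 4103 * 0.979 + 9812 * 0.3 = 4017 + 2944 = 6961
Net migration: Band 2 + 490 → 5256
Giving 7814 / 5256 / 10323 / 5798 / 6961.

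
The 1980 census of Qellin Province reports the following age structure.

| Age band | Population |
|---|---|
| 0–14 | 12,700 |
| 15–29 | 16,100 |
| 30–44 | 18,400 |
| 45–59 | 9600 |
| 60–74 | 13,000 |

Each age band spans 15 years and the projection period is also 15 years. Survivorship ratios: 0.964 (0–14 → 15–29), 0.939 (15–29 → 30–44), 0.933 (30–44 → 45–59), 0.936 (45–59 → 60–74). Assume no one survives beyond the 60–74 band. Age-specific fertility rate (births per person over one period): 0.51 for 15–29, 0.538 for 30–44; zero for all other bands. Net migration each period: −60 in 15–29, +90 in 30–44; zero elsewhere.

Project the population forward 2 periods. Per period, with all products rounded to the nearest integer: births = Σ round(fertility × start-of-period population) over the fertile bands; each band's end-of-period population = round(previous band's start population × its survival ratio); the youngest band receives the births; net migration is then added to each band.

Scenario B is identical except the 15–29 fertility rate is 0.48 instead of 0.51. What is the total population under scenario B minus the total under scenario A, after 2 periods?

Let band 1 be 0–14 through band 5 = 60–74.
— Period 1 —
Births: 16100 × 0.51 = 8211, 18400 × 0.538 = 9899 — total 18110
Band 2: 12700 × 0.964 = 12243
Band 3: 16100 × 0.939 = 15118
Band 4: 18400 × 0.933 = 17167
Band 5: 9600 × 0.936 = 8986
Net migration: Band 2 − 60 → 12183; Band 3 + 90 → 15208
End of period: [18110, 12183, 15208, 17167, 8986]
— Period 2 —
Births: 12183 × 0.51 = 6213, 15208 × 0.538 = 8182 — total 14395
Band 2: 18110 × 0.964 = 17458
Band 3: 12183 × 0.939 = 11440
Band 4: 15208 × 0.933 = 14189
Band 5: 17167 × 0.936 = 16068
Net migration: Band 2 − 60 → 17398; Band 3 + 90 → 11530
End of period: [14395, 17398, 11530, 14189, 16068]
Scenario A total after 2 periods: 73580
Scenario B projection —
— Period 1 —
Births: 16100 × 0.48 = 7728, 18400 × 0.538 = 9899 — total 17627
Band 2: 12700 × 0.964 = 12243
Band 3: 16100 × 0.939 = 15118
Band 4: 18400 × 0.933 = 17167
Band 5: 9600 × 0.936 = 8986
Net migration: Band 2 − 60 → 12183; Band 3 + 90 → 15208
End of period: [17627, 12183, 15208, 17167, 8986]
— Period 2 —
Births: 12183 × 0.48 = 5848, 15208 × 0.538 = 8182 — total 14030
Band 2: 17627 × 0.964 = 16992
Band 3: 12183 × 0.939 = 11440
Band 4: 15208 × 0.933 = 14189
Band 5: 17167 × 0.936 = 16068
Net migration: Band 2 − 60 → 16932; Band 3 + 90 → 11530
End of period: [14030, 16932, 11530, 14189, 16068]
Scenario B total after 2 periods: 72749
Difference B − A = 72749 − 73580 = -831

-831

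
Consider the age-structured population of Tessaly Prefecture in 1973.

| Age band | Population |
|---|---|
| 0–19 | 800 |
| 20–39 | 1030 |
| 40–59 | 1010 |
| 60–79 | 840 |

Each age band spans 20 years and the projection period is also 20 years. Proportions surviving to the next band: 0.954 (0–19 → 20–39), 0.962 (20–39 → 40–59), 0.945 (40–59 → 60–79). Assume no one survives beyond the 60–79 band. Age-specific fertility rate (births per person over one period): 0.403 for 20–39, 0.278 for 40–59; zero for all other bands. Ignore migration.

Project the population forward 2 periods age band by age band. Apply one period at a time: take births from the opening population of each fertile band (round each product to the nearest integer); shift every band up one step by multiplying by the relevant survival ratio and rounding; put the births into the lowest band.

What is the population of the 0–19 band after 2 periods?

— Period 1 —
Births: 1030 * 0.403 = 415, 1010 * 0.278 = 281 → total 696
20–39: 800 * 0.954 = 763
40–59: 1030 * 0.962 = 991
60–79: 1010 * 0.945 = 954
End of period: [696, 763, 991, 954]
— Period 2 —
Births: 763 * 0.403 = 307, 991 * 0.278 = 275 → total 582
20–39: 696 * 0.954 = 664
40–59: 763 * 0.962 = 734
60–79: 991 * 0.945 = 936
End of period: [582, 664, 734, 936]

582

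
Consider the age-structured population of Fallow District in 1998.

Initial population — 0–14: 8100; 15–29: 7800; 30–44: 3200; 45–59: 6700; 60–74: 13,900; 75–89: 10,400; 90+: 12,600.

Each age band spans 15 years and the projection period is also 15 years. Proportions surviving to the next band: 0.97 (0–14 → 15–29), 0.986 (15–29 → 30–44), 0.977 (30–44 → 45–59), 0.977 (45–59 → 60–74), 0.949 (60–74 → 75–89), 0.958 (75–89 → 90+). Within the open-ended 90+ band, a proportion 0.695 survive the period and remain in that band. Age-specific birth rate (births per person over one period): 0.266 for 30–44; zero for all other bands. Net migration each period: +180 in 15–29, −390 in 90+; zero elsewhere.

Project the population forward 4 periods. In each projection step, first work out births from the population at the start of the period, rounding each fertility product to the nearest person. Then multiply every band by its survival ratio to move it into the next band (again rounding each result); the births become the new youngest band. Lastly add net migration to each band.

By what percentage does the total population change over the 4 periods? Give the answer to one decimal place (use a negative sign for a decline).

-38.7

— Period 1 —
Births: 3200 × 0.266 = 851
15–29: 8100 × 0.97 = 7857
30–44: 7800 × 0.986 = 7691
45–59: 3200 × 0.977 = 3126
60–74: 6700 × 0.977 = 6546
75–89: 13900 × 0.949 = 13191
90+: 10400 × 0.958 + 12600 × 0.695 = 9963 + 8757 = 18720
Net migration: 15–29 + 180 → 8037; 90+ − 390 → 18330
Population now: 0–14=851, 15–29=8037, 30–44=7691, 45–59=3126, 60–74=6546, 75–89=13191, 90+=18330
— Period 2 —
Births: 7691 × 0.266 = 2046
15–29: 851 × 0.97 = 825
30–44: 8037 × 0.986 = 7924
45–59: 7691 × 0.977 = 7514
60–74: 3126 × 0.977 = 3054
75–89: 6546 × 0.949 = 6212
90+: 13191 × 0.958 + 18330 × 0.695 = 12637 + 12739 = 25376
Net migration: 15–29 + 180 → 1005; 90+ − 390 → 24986
Population now: 0–14=2046, 15–29=1005, 30–44=7924, 45–59=7514, 60–74=3054, 75–89=6212, 90+=24986
— Period 3 —
Births: 7924 × 0.266 = 2108
15–29: 2046 × 0.97 = 1985
30–44: 1005 × 0.986 = 991
45–59: 7924 × 0.977 = 7742
60–74: 7514 × 0.977 = 7341
75–89: 3054 × 0.949 = 2898
90+: 6212 × 0.958 + 24986 × 0.695 = 5951 + 17365 = 23316
Net migration: 15–29 + 180 → 2165; 90+ − 390 → 22926
Population now: 0–14=2108, 15–29=2165, 30–44=991, 45–59=7742, 60–74=7341, 75–89=2898, 90+=22926
— Period 4 —
Births: 991 × 0.266 = 264
15–29: 2108 × 0.97 = 2045
30–44: 2165 × 0.986 = 2135
45–59: 991 × 0.977 = 968
60–74: 7742 × 0.977 = 7564
75–89: 7341 × 0.949 = 6967
90+: 2898 × 0.958 + 22926 × 0.695 = 2776 + 15934 = 18710
Net migration: 15–29 + 180 → 2225; 90+ − 390 → 18320
Population now: 0–14=264, 15–29=2225, 30–44=2135, 45–59=968, 60–74=7564, 75–89=6967, 90+=18320
Total: 62700 → 38443; change = -24257; percentage change = -38.7%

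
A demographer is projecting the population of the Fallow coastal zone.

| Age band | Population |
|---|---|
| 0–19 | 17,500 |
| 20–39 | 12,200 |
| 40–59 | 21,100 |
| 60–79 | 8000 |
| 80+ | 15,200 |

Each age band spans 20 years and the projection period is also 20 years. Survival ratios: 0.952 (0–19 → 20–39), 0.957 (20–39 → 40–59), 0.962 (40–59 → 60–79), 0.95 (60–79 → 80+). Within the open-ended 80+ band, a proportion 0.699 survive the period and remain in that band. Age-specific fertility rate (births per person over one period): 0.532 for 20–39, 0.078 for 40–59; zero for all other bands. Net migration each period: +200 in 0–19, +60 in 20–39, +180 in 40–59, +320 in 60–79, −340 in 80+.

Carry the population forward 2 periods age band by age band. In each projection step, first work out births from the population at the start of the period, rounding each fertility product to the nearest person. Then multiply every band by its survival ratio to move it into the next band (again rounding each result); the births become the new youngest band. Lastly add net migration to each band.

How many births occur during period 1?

Let group 1 be 0–19 through group 5 = 80+.
After projecting period 1:
Births: 12200 × 0.532 = 6490 ; 21100 × 0.078 = 1646 ⇒ total 8136
Group 2: 17500 × 0.952 = 16660
Group 3: 12200 × 0.957 = 11675
Group 4: 21100 × 0.962 = 20298
Group 5: 8000 × 0.95 + 15200 × 0.699 = 7600 + 10625 = 18225
Net migration: Group 1 + 200 → 8336; Group 2 + 60 → 16720; Group 3 + 180 → 11855; Group 4 + 320 → 20618; Group 5 − 340 → 17885
Population now: 0–19=8336, 20–39=16720, 40–59=11855, 60–79=20618, 80+=17885

8136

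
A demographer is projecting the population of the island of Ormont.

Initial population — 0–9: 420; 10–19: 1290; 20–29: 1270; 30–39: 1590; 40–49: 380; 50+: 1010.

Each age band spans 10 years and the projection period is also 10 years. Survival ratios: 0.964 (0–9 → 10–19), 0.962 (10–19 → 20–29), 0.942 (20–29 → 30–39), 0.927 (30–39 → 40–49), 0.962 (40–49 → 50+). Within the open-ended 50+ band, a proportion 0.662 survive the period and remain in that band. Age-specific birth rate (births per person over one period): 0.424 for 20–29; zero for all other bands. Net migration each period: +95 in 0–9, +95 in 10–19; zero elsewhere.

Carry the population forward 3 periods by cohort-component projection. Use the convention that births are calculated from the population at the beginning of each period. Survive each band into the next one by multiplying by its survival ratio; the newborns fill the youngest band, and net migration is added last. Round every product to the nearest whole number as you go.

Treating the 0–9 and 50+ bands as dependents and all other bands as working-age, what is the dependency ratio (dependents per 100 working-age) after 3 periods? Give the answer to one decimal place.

94.8

Call the bands 1 to 6, youngest first.
Period 1.
Births: 1270 * 0.424 = 538
Band 2: 420 * 0.964 = 405
Band 3: 1290 * 0.962 = 1241
Band 4: 1270 * 0.942 = 1196
Band 5: 1590 * 0.927 = 1474
Band 6: 380 * 0.962 + 1010 * 0.662 = 366 + 669 = 1035
Net migration: Band 1 + 95 → 633; Band 2 + 95 → 500
Population now: 0–9=633, 10–19=500, 20–29=1241, 30–39=1196, 40–49=1474, 50+=1035
Period 2.
Births: 1241 * 0.424 = 526
Band 2: 633 * 0.964 = 610
Band 3: 500 * 0.962 = 481
Band 4: 1241 * 0.942 = 1169
Band 5: 1196 * 0.927 = 1109
Band 6: 1474 * 0.962 + 1035 * 0.662 = 1418 + 685 = 2103
Net migration: Band 1 + 95 → 621; Band 2 + 95 → 705
Population now: 0–9=621, 10–19=705, 20–29=481, 30–39=1169, 40–49=1109, 50+=2103
Period 3.
Births: 481 * 0.424 = 204
Band 2: 621 * 0.964 = 599
Band 3: 705 * 0.962 = 678
Band 4: 481 * 0.942 = 453
Band 5: 1169 * 0.927 = 1084
Band 6: 1109 * 0.962 + 2103 * 0.662 = 1067 + 1392 = 2459
Net migration: Band 1 + 95 → 299; Band 2 + 95 → 694
Population now: 0–9=299, 10–19=694, 20–29=678, 30–39=453, 40–49=1084, 50+=2459
Dependents (band 0–9 + band 50+) = 299 + 2459 = 2758; working-age = 2909; ratio = 2758/2909 × 100 = 94.8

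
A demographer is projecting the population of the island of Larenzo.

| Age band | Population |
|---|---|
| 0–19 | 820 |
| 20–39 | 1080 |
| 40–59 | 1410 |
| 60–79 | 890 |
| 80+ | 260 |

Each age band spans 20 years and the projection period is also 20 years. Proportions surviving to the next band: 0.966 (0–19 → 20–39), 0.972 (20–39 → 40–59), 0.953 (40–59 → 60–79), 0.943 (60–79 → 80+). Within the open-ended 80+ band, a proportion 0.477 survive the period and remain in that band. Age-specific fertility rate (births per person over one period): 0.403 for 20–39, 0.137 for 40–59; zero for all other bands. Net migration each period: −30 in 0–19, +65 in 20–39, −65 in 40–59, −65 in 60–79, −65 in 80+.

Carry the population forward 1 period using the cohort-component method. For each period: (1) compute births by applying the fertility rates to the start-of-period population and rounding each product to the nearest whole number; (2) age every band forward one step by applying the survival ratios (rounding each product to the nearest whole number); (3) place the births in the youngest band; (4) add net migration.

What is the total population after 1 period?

4617

Period 1.
Births: 1080 × 0.403 = 435  |  1410 × 0.137 = 193 — total 628
20–39: 820 × 0.966 = 792
40–59: 1080 × 0.972 = 1050
60–79: 1410 × 0.953 = 1344
80+: 890 × 0.943 + 260 × 0.477 = 839 + 124 = 963
Net migration: 0–19 − 30 → 598; 20–39 + 65 → 857; 40–59 − 65 → 985; 60–79 − 65 → 1279; 80+ − 65 → 898
→ [598, 857, 985, 1279, 898]
Total after period 1: 598 + 857 + 985 + 1279 + 898 = 4617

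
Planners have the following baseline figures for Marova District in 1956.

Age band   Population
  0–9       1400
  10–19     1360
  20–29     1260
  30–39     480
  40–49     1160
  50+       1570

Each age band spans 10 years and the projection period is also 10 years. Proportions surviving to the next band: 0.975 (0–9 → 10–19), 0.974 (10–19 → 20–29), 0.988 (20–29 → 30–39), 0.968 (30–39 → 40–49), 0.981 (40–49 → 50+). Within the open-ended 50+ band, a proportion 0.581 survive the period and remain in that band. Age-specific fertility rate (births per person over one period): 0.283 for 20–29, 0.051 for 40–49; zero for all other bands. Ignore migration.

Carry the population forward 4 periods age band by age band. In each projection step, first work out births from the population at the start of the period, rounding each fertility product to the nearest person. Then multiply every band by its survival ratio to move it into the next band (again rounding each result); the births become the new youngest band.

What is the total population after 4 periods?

5130

Period 1.
Births: 1260 * 0.283 = 357  |  1160 * 0.051 = 59 → total 416
10–19: 1400 * 0.975 = 1365
20–29: 1360 * 0.974 = 1325
30–39: 1260 * 0.988 = 1245
40–49: 480 * 0.968 = 465
50+: 1160 * 0.981 + 1570 * 0.581 = 1138 + 912 = 2050
Giving 416 / 1365 / 1325 / 1245 / 465 / 2050.
Period 2.
Births: 1325 * 0.283 = 375  |  465 * 0.051 = 24 → total 399
10–19: 416 * 0.975 = 406
20–29: 1365 * 0.974 = 1330
30–39: 1325 * 0.988 = 1309
40–49: 1245 * 0.968 = 1205
50+: 465 * 0.981 + 2050 * 0.581 = 456 + 1191 = 1647
Giving 399 / 406 / 1330 / 1309 / 1205 / 1647.
Period 3.
Births: 1330 * 0.283 = 376  |  1205 * 0.051 = 61 → total 437
10–19: 399 * 0.975 = 389
20–29: 406 * 0.974 = 395
30–39: 1330 * 0.988 = 1314
40–49: 1309 * 0.968 = 1267
50+: 1205 * 0.981 + 1647 * 0.581 = 1182 + 957 = 2139
Giving 437 / 389 / 395 / 1314 / 1267 / 2139.
Period 4.
Births: 395 * 0.283 = 112  |  1267 * 0.051 = 65 → total 177
10–19: 437 * 0.975 = 426
20–29: 389 * 0.974 = 379
30–39: 395 * 0.988 = 390
40–49: 1314 * 0.968 = 1272
50+: 1267 * 0.981 + 2139 * 0.581 = 1243 + 1243 = 2486
Giving 177 / 426 / 379 / 390 / 1272 / 2486.
Total after period 4: 177 + 426 + 379 + 390 + 1272 + 2486 = 5130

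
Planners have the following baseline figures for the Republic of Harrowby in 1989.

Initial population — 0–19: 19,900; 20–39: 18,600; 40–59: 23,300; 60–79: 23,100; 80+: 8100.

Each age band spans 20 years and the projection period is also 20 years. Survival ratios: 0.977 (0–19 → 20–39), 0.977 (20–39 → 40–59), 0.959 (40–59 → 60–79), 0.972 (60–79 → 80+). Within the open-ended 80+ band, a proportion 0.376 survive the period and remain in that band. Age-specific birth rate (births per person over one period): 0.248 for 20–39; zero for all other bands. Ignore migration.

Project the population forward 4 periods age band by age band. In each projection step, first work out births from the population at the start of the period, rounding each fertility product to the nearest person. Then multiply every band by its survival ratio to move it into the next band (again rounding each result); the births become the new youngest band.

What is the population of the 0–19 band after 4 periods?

(Bands numbered youngest = 1 to oldest = 5.)
[period 1]
Births: 18600 × 0.248 = 4613
Band 2: 19900 × 0.977 = 19442
Band 3: 18600 × 0.977 = 18172
Band 4: 23300 × 0.959 = 22345
Band 5: 23100 × 0.972 + 8100 × 0.376 = 22453 + 3046 = 25499
Population now: 0–19=4613, 20–39=19442, 40–59=18172, 60–79=22345, 80+=25499
[period 2]
Births: 19442 × 0.248 = 4822
Band 2: 4613 × 0.977 = 4507
Band 3: 19442 × 0.977 = 18995
Band 4: 18172 × 0.959 = 17427
Band 5: 22345 × 0.972 + 25499 × 0.376 = 21719 + 9588 = 31307
Population now: 0–19=4822, 20–39=4507, 40–59=18995, 60–79=17427, 80+=31307
[period 3]
Births: 4507 × 0.248 = 1118
Band 2: 4822 × 0.977 = 4711
Band 3: 4507 × 0.977 = 4403
Band 4: 18995 × 0.959 = 18216
Band 5: 17427 × 0.972 + 31307 × 0.376 = 16939 + 11771 = 28710
Population now: 0–19=1118, 20–39=4711, 40–59=4403, 60–79=18216, 80+=28710
[period 4]
Births: 4711 × 0.248 = 1168
Band 2: 1118 × 0.977 = 1092
Band 3: 4711 × 0.977 = 4603
Band 4: 4403 × 0.959 = 4222
Band 5: 18216 × 0.972 + 28710 × 0.376 = 17706 + 10795 = 28501
Population now: 0–19=1168, 20–39=1092, 40–59=4603, 60–79=4222, 80+=28501

1168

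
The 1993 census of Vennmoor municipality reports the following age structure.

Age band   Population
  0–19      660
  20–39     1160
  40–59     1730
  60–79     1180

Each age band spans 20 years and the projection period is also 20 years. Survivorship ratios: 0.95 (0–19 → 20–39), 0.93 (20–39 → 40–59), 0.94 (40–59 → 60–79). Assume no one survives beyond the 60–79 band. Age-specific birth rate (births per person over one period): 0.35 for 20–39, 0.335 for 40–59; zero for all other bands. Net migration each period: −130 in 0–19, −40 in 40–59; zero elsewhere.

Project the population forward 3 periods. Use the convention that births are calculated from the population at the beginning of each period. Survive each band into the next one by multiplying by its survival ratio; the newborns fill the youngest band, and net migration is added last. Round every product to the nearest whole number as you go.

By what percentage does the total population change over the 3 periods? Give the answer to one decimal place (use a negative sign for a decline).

Period 1.
Births: 1160 × 0.35 = 406  |  1730 × 0.335 = 580 → total 986
20–39: 660 × 0.95 = 627
40–59: 1160 × 0.93 = 1079
60–79: 1730 × 0.94 = 1626
Net migration: 0–19 − 130 → 856; 40–59 − 40 → 1039
End of period: [856, 627, 1039, 1626]
Period 2.
Births: 627 × 0.35 = 219  |  1039 × 0.335 = 348 → total 567
20–39: 856 × 0.95 = 813
40–59: 627 × 0.93 = 583
60–79: 1039 × 0.94 = 977
Net migration: 0–19 − 130 → 437; 40–59 − 40 → 543
End of period: [437, 813, 543, 977]
Period 3.
Births: 813 × 0.35 = 285  |  543 × 0.335 = 182 → total 467
20–39: 437 × 0.95 = 415
40–59: 813 × 0.93 = 756
60–79: 543 × 0.94 = 510
Net migration: 0–19 − 130 → 337; 40–59 − 40 → 716
End of period: [337, 415, 716, 510]
Total: 4730 → 1978; change = -2752; percentage change = -58.2%

-58.2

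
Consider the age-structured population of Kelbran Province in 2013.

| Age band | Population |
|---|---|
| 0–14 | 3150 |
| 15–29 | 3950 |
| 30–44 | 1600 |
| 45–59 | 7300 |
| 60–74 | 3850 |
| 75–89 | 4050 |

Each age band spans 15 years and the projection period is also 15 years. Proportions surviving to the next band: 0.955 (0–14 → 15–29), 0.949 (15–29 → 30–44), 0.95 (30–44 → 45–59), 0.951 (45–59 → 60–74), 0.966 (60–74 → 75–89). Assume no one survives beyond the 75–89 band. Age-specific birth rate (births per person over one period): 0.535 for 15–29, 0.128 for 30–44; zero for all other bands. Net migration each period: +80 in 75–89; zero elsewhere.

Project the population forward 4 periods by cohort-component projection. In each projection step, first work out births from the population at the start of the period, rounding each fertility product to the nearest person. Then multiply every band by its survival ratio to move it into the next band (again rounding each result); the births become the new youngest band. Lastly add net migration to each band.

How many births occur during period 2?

— Period 1 —
Births: 3950 × 0.535 = 2113, 1600 × 0.128 = 205 → total 2318
15–29: 3150 × 0.955 = 3008
30–44: 3950 × 0.949 = 3749
45–59: 1600 × 0.95 = 1520
60–74: 7300 × 0.951 = 6942
75–89: 3850 × 0.966 = 3719
Net migration: 75–89 + 80 → 3799
→ [2318, 3008, 3749, 1520, 6942, 3799]
— Period 2 —
Births: 3008 × 0.535 = 1609, 3749 × 0.128 = 480 → total 2089
15–29: 2318 × 0.955 = 2214
30–44: 3008 × 0.949 = 2855
45–59: 3749 × 0.95 = 3562
60–74: 1520 × 0.951 = 1446
75–89: 6942 × 0.966 = 6706
Net migration: 75–89 + 80 → 6786
→ [2089, 2214, 2855, 3562, 1446, 6786]

2089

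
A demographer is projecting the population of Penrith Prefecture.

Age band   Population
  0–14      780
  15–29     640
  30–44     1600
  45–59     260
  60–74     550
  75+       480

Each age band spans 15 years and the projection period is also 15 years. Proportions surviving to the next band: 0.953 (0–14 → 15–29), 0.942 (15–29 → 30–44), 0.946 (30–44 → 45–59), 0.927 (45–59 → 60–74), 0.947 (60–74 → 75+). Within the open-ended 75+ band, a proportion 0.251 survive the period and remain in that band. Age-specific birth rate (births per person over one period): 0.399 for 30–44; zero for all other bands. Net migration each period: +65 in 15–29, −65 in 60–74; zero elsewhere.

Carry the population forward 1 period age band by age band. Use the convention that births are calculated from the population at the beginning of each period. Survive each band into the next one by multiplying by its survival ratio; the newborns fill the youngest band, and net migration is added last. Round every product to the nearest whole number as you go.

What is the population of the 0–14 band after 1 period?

638

— Period 1 —
Births: 1600 × 0.399 = 638
15–29: 780 × 0.953 = 743
30–44: 640 × 0.942 = 603
45–59: 1600 × 0.946 = 1514
60–74: 260 × 0.927 = 241
75+: 550 × 0.947 + 480 × 0.251 = 521 + 120 = 641
Net migration: 15–29 + 65 → 808; 60–74 − 65 → 176
Population now: 0–14=638, 15–29=808, 30–44=603, 45–59=1514, 60–74=176, 75+=641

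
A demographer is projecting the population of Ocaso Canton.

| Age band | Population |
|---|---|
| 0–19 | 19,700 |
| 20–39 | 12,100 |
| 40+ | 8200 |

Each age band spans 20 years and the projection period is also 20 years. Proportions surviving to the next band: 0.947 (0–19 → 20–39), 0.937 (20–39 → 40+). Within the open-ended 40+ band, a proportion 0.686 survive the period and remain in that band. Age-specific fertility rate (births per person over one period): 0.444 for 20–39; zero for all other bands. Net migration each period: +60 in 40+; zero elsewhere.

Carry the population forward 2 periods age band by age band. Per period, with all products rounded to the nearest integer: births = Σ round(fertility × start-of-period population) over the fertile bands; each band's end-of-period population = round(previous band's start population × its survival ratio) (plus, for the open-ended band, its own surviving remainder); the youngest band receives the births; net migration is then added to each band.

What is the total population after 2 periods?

(Groups numbered youngest = 1 to oldest = 3.)
— Period 1 —
Births: 12100 × 0.444 = 5372
Group 2: 19700 × 0.947 = 18656
Group 3: 12100 × 0.937 + 8200 × 0.686 = 11338 + 5625 = 16963
Net migration: Group 3 + 60 → 17023
Giving 5372 / 18656 / 17023.
— Period 2 —
Births: 18656 × 0.444 = 8283
Group 2: 5372 × 0.947 = 5087
Group 3: 18656 × 0.937 + 17023 × 0.686 = 17481 + 11678 = 29159
Net migration: Group 3 + 60 → 29219
Giving 8283 / 5087 / 29219.
Total after period 2: 8283 + 5087 + 29219 = 42589

42589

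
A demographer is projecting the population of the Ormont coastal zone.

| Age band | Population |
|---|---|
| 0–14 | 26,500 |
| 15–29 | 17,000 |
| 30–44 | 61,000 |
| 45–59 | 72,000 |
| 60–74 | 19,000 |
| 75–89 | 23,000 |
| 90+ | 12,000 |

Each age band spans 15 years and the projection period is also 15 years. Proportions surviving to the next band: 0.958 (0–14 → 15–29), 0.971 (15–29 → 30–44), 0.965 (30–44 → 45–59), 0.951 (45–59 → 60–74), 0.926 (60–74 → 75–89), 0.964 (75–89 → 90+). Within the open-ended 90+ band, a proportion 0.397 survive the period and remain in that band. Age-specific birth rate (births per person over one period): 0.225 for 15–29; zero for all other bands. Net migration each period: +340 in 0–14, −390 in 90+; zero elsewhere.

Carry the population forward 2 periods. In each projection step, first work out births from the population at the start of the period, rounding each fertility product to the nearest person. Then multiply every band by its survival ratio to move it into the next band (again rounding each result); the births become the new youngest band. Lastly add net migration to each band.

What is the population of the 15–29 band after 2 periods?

3990

— Period 1 —
Births: 17000 * 0.225 = 3825
15–29: 26500 * 0.958 = 25387
30–44: 17000 * 0.971 = 16507
45–59: 61000 * 0.965 = 58865
60–74: 72000 * 0.951 = 68472
75–89: 19000 * 0.926 = 17594
90+: 23000 * 0.964 + 12000 * 0.397 = 22172 + 4764 = 26936
Net migration: 0–14 + 340 → 4165; 90+ − 390 → 26546
Giving 4165 / 25387 / 16507 / 58865 / 68472 / 17594 / 26546.
— Period 2 —
Births: 25387 * 0.225 = 5712
15–29: 4165 * 0.958 = 3990
30–44: 25387 * 0.971 = 24651
45–59: 16507 * 0.965 = 15929
60–74: 58865 * 0.951 = 55981
75–89: 68472 * 0.926 = 63405
90+: 17594 * 0.964 + 26546 * 0.397 = 16961 + 10539 = 27500
Net migration: 0–14 + 340 → 6052; 90+ − 390 → 27110
Giving 6052 / 3990 / 24651 / 15929 / 55981 / 63405 / 27110.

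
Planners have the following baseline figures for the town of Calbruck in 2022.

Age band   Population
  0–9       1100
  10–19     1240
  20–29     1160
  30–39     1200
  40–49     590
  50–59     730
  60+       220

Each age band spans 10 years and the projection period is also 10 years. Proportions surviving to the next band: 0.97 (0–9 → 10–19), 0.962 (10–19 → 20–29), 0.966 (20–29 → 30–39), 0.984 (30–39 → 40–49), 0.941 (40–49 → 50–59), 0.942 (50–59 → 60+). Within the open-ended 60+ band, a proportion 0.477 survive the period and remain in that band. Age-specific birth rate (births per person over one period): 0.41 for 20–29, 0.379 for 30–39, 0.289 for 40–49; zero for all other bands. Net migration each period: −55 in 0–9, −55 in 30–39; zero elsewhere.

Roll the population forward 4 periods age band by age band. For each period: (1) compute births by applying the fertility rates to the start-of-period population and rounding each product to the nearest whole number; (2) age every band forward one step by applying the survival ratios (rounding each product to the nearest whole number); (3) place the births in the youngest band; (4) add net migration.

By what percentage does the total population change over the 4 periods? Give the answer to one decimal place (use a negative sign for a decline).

Let group 1 be 0–9 through group 7 = 60+.
After projecting period 1:
Births: 1160 * 0.41 = 476, 1200 * 0.379 = 455, 590 * 0.289 = 171 — total 1102
Group 2: 1100 * 0.97 = 1067
Group 3: 1240 * 0.962 = 1193
Group 4: 1160 * 0.966 = 1121
Group 5: 1200 * 0.984 = 1181
Group 6: 590 * 0.941 = 555
Group 7: 730 * 0.942 + 220 * 0.477 = 688 + 105 = 793
Net migration: Group 1 − 55 → 1047; Group 4 − 55 → 1066
Population now: 0–9=1047, 10–19=1067, 20–29=1193, 30–39=1066, 40–49=1181, 50–59=555, 60+=793
After projecting period 2:
Births: 1193 * 0.41 = 489, 1066 * 0.379 = 404, 1181 * 0.289 = 341 — total 1234
Group 2: 1047 * 0.97 = 1016
Group 3: 1067 * 0.962 = 1026
Group 4: 1193 * 0.966 = 1152
Group 5: 1066 * 0.984 = 1049
Group 6: 1181 * 0.941 = 1111
Group 7: 555 * 0.942 + 793 * 0.477 = 523 + 378 = 901
Net migration: Group 1 − 55 → 1179; Group 4 − 55 → 1097
Population now: 0–9=1179, 10–19=1016, 20–29=1026, 30–39=1097, 40–49=1049, 50–59=1111, 60+=901
After projecting period 3:
Births: 1026 * 0.41 = 421, 1097 * 0.379 = 416, 1049 * 0.289 = 303 — total 1140
Group 2: 1179 * 0.97 = 1144
Group 3: 1016 * 0.962 = 977
Group 4: 1026 * 0.966 = 991
Group 5: 1097 * 0.984 = 1079
Group 6: 1049 * 0.941 = 987
Group 7: 1111 * 0.942 + 901 * 0.477 = 1047 + 430 = 1477
Net migration: Group 1 − 55 → 1085; Group 4 − 55 → 936
Population now: 0–9=1085, 10–19=1144, 20–29=977, 30–39=936, 40–49=1079, 50–59=987, 60+=1477
After projecting period 4:
Births: 977 * 0.41 = 401, 936 * 0.379 = 355, 1079 * 0.289 = 312 — total 1068
Group 2: 1085 * 0.97 = 1052
Group 3: 1144 * 0.962 = 1101
Group 4: 977 * 0.966 = 944
Group 5: 936 * 0.984 = 921
Group 6: 1079 * 0.941 = 1015
Group 7: 987 * 0.942 + 1477 * 0.477 = 930 + 705 = 1635
Net migration: Group 1 − 55 → 1013; Group 4 − 55 → 889
Population now: 0–9=1013, 10–19=1052, 20–29=1101, 30–39=889, 40–49=921, 50–59=1015, 60+=1635
Total: 6240 → 7626; change = 1386; percentage change = 22.2%

22.2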